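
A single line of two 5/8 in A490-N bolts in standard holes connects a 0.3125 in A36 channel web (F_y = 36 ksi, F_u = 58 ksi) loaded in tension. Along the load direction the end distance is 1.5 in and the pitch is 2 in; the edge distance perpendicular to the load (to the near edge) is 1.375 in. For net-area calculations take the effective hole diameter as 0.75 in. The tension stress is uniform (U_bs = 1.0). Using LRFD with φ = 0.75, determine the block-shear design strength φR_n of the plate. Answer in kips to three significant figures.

Shear plane L_v = 1.5 + 1·2 = 3.5 in; A_gv = 3.5 × 0.3125 = 1.094 in².
A_nv = (3.5 − 1.5·0.75) × 0.3125 = 0.7422 in².
A_nt = (1.375 − 0.5·0.75) × 0.3125 = 0.3125 in².
0.6 F_u A_nv = 25.83 kips; 0.6 F_y A_gv = 23.62 kips → shear yielding governs the shear term.
R_n = 23.62 + 1.0 × 58 × 0.3125 = 41.75 kips.
Design strength φR_n = 0.75 × 41.75 = 31.3 kips.

31.3 kips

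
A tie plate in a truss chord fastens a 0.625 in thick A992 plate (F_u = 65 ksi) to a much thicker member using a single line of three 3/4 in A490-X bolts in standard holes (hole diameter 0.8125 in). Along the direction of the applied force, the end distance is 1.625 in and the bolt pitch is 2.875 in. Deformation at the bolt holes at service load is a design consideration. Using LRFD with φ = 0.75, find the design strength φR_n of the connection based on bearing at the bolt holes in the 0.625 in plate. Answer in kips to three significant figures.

Per bolt r_n = 1.2 l_c t F_u ≤ 2.4 d t F_u; upper limit = 2.4 × 0.75 × 0.625 × 65 = 73.12 kips.
Edge bolt: l_c = 1.625 − 0.8125/2 = 1.219 in → 1.2 × 1.219 × 0.625 × 65 = 59.41 → r_n = 59.41 kips.
Interior bolts: l_c = 2.875 − 0.8125 = 2.062 in → 1.2 × 2.062 × 0.625 × 65 = 100.5 → r_n = 73.12 kips.
R_n = 1 × 59.41 + 2 × 73.12 = 205.7 kips.
Design strength φR_n = 0.75 × 205.7 = 154 kips.

154 kips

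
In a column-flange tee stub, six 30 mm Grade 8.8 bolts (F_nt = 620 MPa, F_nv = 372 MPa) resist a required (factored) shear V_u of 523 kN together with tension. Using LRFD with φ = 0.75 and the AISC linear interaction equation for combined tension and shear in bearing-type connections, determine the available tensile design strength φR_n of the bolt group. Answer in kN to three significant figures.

1690 kN

A_b = π·30²/4 = 706.9 mm²; f_rv = 523 × 1000 / (6 × 706.9) = 123.3 MPa.
F'_nt = 1.3 F_nt − (F_nt / φF_nv) f_rv = 1.3·620 − (620/(0.75·372))·123.3 = 532 MPa, capped at F_nt → F'_nt = 532 MPa.
R_n = F'_nt · A_b · n = 532 × 706.9 × 6 / 1000 = 2256 kN.
Design strength φR_n = 0.75 × 2256 = 1690 kN.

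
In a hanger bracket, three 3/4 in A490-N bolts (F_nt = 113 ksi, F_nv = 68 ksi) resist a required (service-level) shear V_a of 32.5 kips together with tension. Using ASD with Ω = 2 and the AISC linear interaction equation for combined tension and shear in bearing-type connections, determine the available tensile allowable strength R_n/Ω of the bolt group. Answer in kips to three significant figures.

43.3 kips

A_b = π·0.75²/4 = 0.4418 in²; f_rv = 32.5 / (3 × 0.4418) = 24.52 ksi.
F'_nt = 1.3 F_nt − (Ω F_nt / F_nv) f_rv = 1.3·113 − (2·113/68)·24.52 = 65.4 ksi, capped at F_nt → F'_nt = 65.4 ksi.
R_n = F'_nt · A_b · n = 65.4 × 0.4418 × 3 = 86.68 kips.
Allowable strength R_n/Ω = 86.68 / 2 = 43.3 kips.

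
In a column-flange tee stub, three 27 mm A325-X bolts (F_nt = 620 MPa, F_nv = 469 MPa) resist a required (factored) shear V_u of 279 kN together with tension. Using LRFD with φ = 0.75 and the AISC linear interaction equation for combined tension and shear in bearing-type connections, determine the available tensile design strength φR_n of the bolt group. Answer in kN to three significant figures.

670 kN

A_b = π·27²/4 = 572.6 mm²; f_rv = 279 × 1000 / (3 × 572.6) = 162.4 MPa.
F'_nt = 1.3 F_nt − (F_nt / φF_nv) f_rv = 1.3·620 − (620/(0.75·469))·162.4 = 519.7 MPa, capped at F_nt → F'_nt = 519.7 MPa.
R_n = F'_nt · A_b · n = 519.7 × 572.6 × 3 / 1000 = 892.7 kN.
Design strength φR_n = 0.75 × 892.7 = 670 kN.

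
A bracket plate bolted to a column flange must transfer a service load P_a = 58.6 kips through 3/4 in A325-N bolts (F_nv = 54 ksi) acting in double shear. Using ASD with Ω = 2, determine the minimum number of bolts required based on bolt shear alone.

A_b = π·0.75²/4 = 0.4418 in².
Per-bolt allowable strength R_n/Ω = 54 × 0.4418 × 2 / 2 = 23.86 kips.
n ≥ 58.6 / 23.86 = 2.456 → use 3 bolts.

3 bolts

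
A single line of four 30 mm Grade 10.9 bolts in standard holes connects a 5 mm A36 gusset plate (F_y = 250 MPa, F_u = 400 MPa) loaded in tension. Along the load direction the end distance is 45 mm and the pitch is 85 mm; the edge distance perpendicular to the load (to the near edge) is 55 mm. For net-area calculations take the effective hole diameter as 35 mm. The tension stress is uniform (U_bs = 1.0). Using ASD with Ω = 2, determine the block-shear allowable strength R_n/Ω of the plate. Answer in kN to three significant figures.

Shear plane L_v = 45 + 3·85 = 300 mm; A_gv = 300 × 5 = 1500 mm².
A_nv = (300 − 3.5·35) × 5 = 887.5 mm².
A_nt = (55 − 0.5·35) × 5 = 187.5 mm².
0.6 F_u A_nv = 213 kN; 0.6 F_y A_gv = 225 kN → shear rupture governs the shear term.
R_n = 213 + 1.0 × 400 × 187.5 / 1000 = 288 kN.
Allowable strength R_n/Ω = 288 / 2 = 144 kN.

144 kN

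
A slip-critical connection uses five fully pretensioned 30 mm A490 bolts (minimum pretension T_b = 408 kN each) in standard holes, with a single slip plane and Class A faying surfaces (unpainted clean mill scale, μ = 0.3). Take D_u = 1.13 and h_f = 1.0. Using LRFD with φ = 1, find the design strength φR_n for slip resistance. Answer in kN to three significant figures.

692 kN

R_n = μ · D_u · h_f · T_b · n_s · n_b = 0.3 × 1.13 × 1.0 × 408 × 1 × 5 = 691.6 kN.
Design strength φR_n = 1 × 691.6 = 692 kN.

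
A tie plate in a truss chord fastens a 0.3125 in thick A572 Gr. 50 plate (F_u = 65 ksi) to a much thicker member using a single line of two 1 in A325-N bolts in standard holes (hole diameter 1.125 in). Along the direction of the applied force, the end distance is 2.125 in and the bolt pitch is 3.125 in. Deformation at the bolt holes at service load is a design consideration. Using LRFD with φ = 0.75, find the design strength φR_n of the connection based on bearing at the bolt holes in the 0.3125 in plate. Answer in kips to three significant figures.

Per bolt r_n = 1.2 l_c t F_u ≤ 2.4 d t F_u; upper limit = 2.4 × 1 × 0.3125 × 65 = 48.75 kips.
Edge bolt: l_c = 2.125 − 1.125/2 = 1.562 in → 1.2 × 1.562 × 0.3125 × 65 = 38.09 → r_n = 38.09 kips.
Interior bolts: l_c = 3.125 − 1.125 = 2 in → 1.2 × 2 × 0.3125 × 65 = 48.75 → r_n = 48.75 kips.
R_n = 1 × 38.09 + 1 × 48.75 = 86.84 kips.
Design strength φR_n = 0.75 × 86.84 = 65.1 kips.

65.1 kips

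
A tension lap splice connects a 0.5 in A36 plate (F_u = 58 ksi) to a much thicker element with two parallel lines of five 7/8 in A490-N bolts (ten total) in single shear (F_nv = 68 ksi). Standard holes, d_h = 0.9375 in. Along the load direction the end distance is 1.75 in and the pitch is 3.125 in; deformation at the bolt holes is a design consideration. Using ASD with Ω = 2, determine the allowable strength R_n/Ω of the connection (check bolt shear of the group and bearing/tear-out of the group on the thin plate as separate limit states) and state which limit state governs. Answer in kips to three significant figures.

Bolt shear: A_b = π·0.875²/4 = 0.6013 in²; R_n = 68 × 0.6013 × 10 × 1 = 408.9 kips → 408.9 / 2 = 204 kips.
Bearing (1.2 l_c t F_u ≤ 2.4 d t F_u): upper limit = 2.4·0.875·0.5·58 = 60.9 kips.
  Edge l_c = 1.75 − 0.9375/2 = 1.281 → r_n = 44.59 kips; interior l_c = 3.125 − 0.9375 = 2.188 → r_n = 60.9 kips.
  R_n,bearing = 2·44.59 + 8·60.9 = 576.4 kips → 576.4 / 2 = 288 kips.
Bolt shear governs: 204 kips.

204 kips (bolt shear governs)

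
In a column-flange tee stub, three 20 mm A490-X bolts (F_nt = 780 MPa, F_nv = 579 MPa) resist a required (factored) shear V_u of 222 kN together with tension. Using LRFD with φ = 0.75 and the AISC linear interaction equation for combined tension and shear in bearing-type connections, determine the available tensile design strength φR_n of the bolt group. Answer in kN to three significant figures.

418 kN

A_b = π·20²/4 = 314.2 mm²; f_rv = 222 × 1000 / (3 × 314.2) = 235.5 MPa.
F'_nt = 1.3 F_nt − (F_nt / φF_nv) f_rv = 1.3·780 − (780/(0.75·579))·235.5 = 590.9 MPa, capped at F_nt → F'_nt = 590.9 MPa.
R_n = F'_nt · A_b · n = 590.9 × 314.2 × 3 / 1000 = 556.9 kN.
Design strength φR_n = 0.75 × 556.9 = 418 kN.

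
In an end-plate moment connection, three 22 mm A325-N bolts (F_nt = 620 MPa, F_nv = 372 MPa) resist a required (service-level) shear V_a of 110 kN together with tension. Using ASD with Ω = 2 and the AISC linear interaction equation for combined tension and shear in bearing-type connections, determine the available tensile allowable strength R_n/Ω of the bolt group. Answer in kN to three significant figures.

276 kN

A_b = π·22²/4 = 380.1 mm²; f_rv = 110 × 1000 / (3 × 380.1) = 96.46 MPa.
F'_nt = 1.3 F_nt − (Ω F_nt / F_nv) f_rv = 1.3·620 − (2·620/372)·96.46 = 484.5 MPa, capped at F_nt → F'_nt = 484.5 MPa.
R_n = F'_nt · A_b · n = 484.5 × 380.1 × 3 / 1000 = 552.5 kN.
Allowable strength R_n/Ω = 552.5 / 2 = 276 kN.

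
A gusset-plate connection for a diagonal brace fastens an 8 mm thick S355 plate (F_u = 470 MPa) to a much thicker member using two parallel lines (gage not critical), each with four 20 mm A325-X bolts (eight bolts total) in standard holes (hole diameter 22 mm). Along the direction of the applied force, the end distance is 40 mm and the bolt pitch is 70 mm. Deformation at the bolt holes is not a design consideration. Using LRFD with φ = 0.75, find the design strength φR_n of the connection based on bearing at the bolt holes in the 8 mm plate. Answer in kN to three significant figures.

Per bolt r_n = 1.5 l_c t F_u ≤ 3.0 d t F_u; upper limit = 3.0 × 20 × 8 × 470 / 1000 = 225.6 kN.
Edge bolt: l_c = 40 − 22/2 = 29 mm → 1.5 × 29 × 8 × 470 / 1000 = 163.6 → r_n = 163.6 kN.
Interior bolts: l_c = 70 − 22 = 48 mm → 1.5 × 48 × 8 × 470 / 1000 = 270.7 → r_n = 225.6 kN.
R_n = 2 × 163.6 + 6 × 225.6 = 1681 kN.
Design strength φR_n = 0.75 × 1681 = 1260 kN.

1260 kN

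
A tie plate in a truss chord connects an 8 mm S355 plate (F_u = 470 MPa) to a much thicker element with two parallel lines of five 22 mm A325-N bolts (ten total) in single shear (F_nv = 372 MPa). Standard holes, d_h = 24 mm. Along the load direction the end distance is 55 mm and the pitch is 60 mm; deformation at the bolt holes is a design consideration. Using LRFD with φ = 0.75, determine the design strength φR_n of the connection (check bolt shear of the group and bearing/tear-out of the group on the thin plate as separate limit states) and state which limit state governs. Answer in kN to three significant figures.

Bolt shear: A_b = π·22²/4 = 380.1 mm²; R_n = 372 × 380.1 × 10 × 1 / 1000 = 1414 kN → 0.75 × 1414 = 1060 kN.
Bearing (1.2 l_c t F_u ≤ 2.4 d t F_u): upper limit = 2.4·22·8·470 / 1000 = 198.5 kN.
  Edge l_c = 55 − 24/2 = 43 → r_n = 194 kN; interior l_c = 60 − 24 = 36 → r_n = 162.4 kN.
  R_n,bearing = 2·194 + 8·162.4 = 1687 kN → 0.75 × 1687 = 1270 kN.
Bolt shear governs: 1060 kN.

1060 kN (bolt shear governs)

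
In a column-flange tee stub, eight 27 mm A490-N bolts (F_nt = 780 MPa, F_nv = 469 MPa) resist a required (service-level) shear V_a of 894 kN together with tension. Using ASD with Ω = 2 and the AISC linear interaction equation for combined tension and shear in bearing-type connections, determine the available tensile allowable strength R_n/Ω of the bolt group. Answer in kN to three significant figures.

A_b = π·27²/4 = 572.6 mm²; f_rv = 894 × 1000 / (8 × 572.6) = 195.2 MPa.
F'_nt = 1.3 F_nt − (Ω F_nt / F_nv) f_rv = 1.3·780 − (2·780/469)·195.2 = 364.8 MPa, capped at F_nt → F'_nt = 364.8 MPa.
R_n = F'_nt · A_b · n = 364.8 × 572.6 × 8 / 1000 = 1671 kN.
Allowable strength R_n/Ω = 1671 / 2 = 835 kN.

835 kN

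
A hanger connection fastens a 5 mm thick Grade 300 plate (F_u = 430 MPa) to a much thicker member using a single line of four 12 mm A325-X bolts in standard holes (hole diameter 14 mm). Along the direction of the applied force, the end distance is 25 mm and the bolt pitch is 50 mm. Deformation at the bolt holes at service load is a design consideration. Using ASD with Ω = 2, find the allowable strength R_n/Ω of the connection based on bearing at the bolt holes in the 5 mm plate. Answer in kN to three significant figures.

116 kN

Per bolt r_n = 1.2 l_c t F_u ≤ 2.4 d t F_u; upper limit = 2.4 × 12 × 5 × 430 / 1000 = 61.92 kN.
Edge bolt: l_c = 25 − 14/2 = 18 mm → 1.2 × 18 × 5 × 430 / 1000 = 46.44 → r_n = 46.44 kN.
Interior bolts: l_c = 50 − 14 = 36 mm → 1.2 × 36 × 5 × 430 / 1000 = 92.88 → r_n = 61.92 kN.
R_n = 1 × 46.44 + 3 × 61.92 = 232.2 kN.
Allowable strength R_n/Ω = 232.2 / 2 = 116 kN.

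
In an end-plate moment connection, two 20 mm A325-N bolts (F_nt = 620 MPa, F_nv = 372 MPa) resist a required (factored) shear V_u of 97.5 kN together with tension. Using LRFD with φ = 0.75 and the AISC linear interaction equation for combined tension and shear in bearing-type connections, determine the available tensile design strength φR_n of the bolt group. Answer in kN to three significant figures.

A_b = π·20²/4 = 314.2 mm²; f_rv = 97.5 × 1000 / (2 × 314.2) = 155.2 MPa.
F'_nt = 1.3 F_nt − (F_nt / φF_nv) f_rv = 1.3·620 − (620/(0.75·372))·155.2 = 461.2 MPa, capped at F_nt → F'_nt = 461.2 MPa.
R_n = F'_nt · A_b · n = 461.2 × 314.2 × 2 / 1000 = 289.8 kN.
Design strength φR_n = 0.75 × 289.8 = 217 kN.

217 kN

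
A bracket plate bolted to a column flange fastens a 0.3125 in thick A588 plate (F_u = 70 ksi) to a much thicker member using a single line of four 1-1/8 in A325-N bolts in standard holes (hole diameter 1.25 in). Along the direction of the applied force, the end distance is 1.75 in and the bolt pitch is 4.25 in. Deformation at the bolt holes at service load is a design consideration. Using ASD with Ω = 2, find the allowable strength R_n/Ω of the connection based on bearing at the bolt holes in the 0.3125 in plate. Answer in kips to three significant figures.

103 kips

Per bolt r_n = 1.2 l_c t F_u ≤ 2.4 d t F_u; upper limit = 2.4 × 1.125 × 0.3125 × 70 = 59.06 kips.
Edge bolt: l_c = 1.75 − 1.25/2 = 1.125 in → 1.2 × 1.125 × 0.3125 × 70 = 29.53 → r_n = 29.53 kips.
Interior bolts: l_c = 4.25 − 1.25 = 3 in → 1.2 × 3 × 0.3125 × 70 = 78.75 → r_n = 59.06 kips.
R_n = 1 × 29.53 + 3 × 59.06 = 206.7 kips.
Allowable strength R_n/Ω = 206.7 / 2 = 103 kips.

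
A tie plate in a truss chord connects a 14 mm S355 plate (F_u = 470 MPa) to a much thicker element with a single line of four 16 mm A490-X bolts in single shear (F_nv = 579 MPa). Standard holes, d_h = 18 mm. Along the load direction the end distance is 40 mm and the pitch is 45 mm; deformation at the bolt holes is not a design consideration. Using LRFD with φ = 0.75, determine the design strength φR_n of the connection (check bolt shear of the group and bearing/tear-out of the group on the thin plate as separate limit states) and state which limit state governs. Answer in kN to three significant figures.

Bolt shear: A_b = π·16²/4 = 201.1 mm²; R_n = 579 × 201.1 × 4 × 1 / 1000 = 465.7 kN → 0.75 × 465.7 = 349 kN.
Bearing (1.5 l_c t F_u ≤ 3.0 d t F_u): upper limit = 3.0·16·14·470 / 1000 = 315.8 kN.
  Edge l_c = 40 − 18/2 = 31 → r_n = 306 kN; interior l_c = 45 − 18 = 27 → r_n = 266.5 kN.
  R_n,bearing = 1·306 + 3·266.5 = 1105 kN → 0.75 × 1105 = 829 kN.
Bolt shear governs: 349 kN.

349 kN (bolt shear governs)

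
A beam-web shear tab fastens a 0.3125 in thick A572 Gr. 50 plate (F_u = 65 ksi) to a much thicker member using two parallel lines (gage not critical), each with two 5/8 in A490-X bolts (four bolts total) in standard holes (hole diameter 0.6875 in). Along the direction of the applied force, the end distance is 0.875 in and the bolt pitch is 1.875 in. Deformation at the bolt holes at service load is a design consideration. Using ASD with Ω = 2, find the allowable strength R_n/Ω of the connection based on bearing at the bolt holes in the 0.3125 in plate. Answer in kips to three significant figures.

41.9 kips

Per bolt r_n = 1.2 l_c t F_u ≤ 2.4 d t F_u; upper limit = 2.4 × 0.625 × 0.3125 × 65 = 30.47 kips.
Edge bolt: l_c = 0.875 − 0.6875/2 = 0.5312 in → 1.2 × 0.5312 × 0.3125 × 65 = 12.95 → r_n = 12.95 kips.
Interior bolts: l_c = 1.875 − 0.6875 = 1.188 in → 1.2 × 1.188 × 0.3125 × 65 = 28.95 → r_n = 28.95 kips.
R_n = 2 × 12.95 + 2 × 28.95 = 83.79 kips.
Allowable strength R_n/Ω = 83.79 / 2 = 41.9 kips.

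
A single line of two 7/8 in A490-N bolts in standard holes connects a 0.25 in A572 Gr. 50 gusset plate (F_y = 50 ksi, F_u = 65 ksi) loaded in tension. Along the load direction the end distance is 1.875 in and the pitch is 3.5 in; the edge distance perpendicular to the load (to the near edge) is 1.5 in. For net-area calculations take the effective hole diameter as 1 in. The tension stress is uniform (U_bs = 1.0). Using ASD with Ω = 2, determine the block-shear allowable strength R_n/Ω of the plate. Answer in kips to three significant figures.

Shear plane L_v = 1.875 + 1·3.5 = 5.375 in; A_gv = 5.375 × 0.25 = 1.344 in².
A_nv = (5.375 − 1.5·1) × 0.25 = 0.9688 in².
A_nt = (1.5 − 0.5·1) × 0.25 = 0.25 in².
0.6 F_u A_nv = 37.78 kips; 0.6 F_y A_gv = 40.31 kips → shear rupture governs the shear term.
R_n = 37.78 + 1.0 × 65 × 0.25 = 54.03 kips.
Allowable strength R_n/Ω = 54.03 / 2 = 27 kips.

27 kips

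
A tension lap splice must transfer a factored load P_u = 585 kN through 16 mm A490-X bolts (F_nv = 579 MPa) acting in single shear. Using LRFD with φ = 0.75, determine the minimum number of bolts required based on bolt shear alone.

7 bolts

A_b = π·16²/4 = 201.1 mm².
Per-bolt design strength φR_n = 0.75 × 579 × 201.1 × 1 / 1000 = 87.31 kN.
n ≥ 585 / 87.31 = 6.7 → use 7 bolts.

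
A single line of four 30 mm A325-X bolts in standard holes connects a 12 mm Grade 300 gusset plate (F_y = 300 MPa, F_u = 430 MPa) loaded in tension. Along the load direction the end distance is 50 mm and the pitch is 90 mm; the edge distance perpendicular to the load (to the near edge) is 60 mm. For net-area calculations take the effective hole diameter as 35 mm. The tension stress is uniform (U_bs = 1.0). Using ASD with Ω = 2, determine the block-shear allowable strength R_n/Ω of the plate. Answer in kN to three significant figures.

Shear plane L_v = 50 + 3·90 = 320 mm; A_gv = 320 × 12 = 3840 mm².
A_nv = (320 − 3.5·35) × 12 = 2370 mm².
A_nt = (60 − 0.5·35) × 12 = 510 mm².
0.6 F_u A_nv = 611.5 kN; 0.6 F_y A_gv = 691.2 kN → shear rupture governs the shear term.
R_n = 611.5 + 1.0 × 430 × 510 / 1000 = 830.8 kN.
Allowable strength R_n/Ω = 830.8 / 2 = 415 kN.

415 kN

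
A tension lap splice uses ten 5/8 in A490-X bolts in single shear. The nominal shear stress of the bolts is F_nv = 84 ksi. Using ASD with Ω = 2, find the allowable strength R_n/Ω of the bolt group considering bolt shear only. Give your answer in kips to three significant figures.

A_b = π × 0.625² / 4 = 0.3068 in².
R_n = F_nv · A_b · n · n_s = 84 × 0.3068 × 10 × 1 = 257.7 kips.
Allowable strength R_n/Ω = 257.7 / 2 = 129 kips.

129 kips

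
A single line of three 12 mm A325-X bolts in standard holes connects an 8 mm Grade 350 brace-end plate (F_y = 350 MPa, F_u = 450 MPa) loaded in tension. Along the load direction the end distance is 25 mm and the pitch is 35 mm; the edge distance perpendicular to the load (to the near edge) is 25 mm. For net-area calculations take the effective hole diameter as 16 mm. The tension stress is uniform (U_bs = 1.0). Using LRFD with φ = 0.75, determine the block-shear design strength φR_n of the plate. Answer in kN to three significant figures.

Shear plane L_v = 25 + 2·35 = 95 mm; A_gv = 95 × 8 = 760 mm².
A_nv = (95 − 2.5·16) × 8 = 440 mm².
A_nt = (25 − 0.5·16) × 8 = 136 mm².
0.6 F_u A_nv = 118.8 kN; 0.6 F_y A_gv = 159.6 kN → shear rupture governs the shear term.
R_n = 118.8 + 1.0 × 450 × 136 / 1000 = 180 kN.
Design strength φR_n = 0.75 × 180 = 135 kN.

135 kN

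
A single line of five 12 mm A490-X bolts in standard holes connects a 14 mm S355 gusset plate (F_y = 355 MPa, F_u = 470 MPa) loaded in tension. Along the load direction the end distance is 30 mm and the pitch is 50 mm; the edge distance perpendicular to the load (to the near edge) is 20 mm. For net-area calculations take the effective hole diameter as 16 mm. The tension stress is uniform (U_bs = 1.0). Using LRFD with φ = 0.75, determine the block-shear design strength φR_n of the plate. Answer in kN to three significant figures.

Shear plane L_v = 30 + 4·50 = 230 mm; A_gv = 230 × 14 = 3220 mm².
A_nv = (230 − 4.5·16) × 14 = 2212 mm².
A_nt = (20 − 0.5·16) × 14 = 168 mm².
0.6 F_u A_nv = 623.8 kN; 0.6 F_y A_gv = 685.9 kN → shear rupture governs the shear term.
R_n = 623.8 + 1.0 × 470 × 168 / 1000 = 702.7 kN.
Design strength φR_n = 0.75 × 702.7 = 527 kN.

527 kN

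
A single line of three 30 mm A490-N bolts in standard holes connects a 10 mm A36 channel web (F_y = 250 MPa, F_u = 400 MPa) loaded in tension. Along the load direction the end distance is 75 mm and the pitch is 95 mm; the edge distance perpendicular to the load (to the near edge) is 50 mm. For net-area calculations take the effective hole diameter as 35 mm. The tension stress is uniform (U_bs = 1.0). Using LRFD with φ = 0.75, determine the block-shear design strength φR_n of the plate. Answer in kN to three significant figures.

Shear plane L_v = 75 + 2·95 = 265 mm; A_gv = 265 × 10 = 2650 mm².
A_nv = (265 − 2.5·35) × 10 = 1775 mm².
A_nt = (50 − 0.5·35) × 10 = 325 mm².
0.6 F_u A_nv = 426 kN; 0.6 F_y A_gv = 397.5 kN → shear yielding governs the shear term.
R_n = 397.5 + 1.0 × 400 × 325 / 1000 = 527.5 kN.
Design strength φR_n = 0.75 × 527.5 = 396 kN.

396 kN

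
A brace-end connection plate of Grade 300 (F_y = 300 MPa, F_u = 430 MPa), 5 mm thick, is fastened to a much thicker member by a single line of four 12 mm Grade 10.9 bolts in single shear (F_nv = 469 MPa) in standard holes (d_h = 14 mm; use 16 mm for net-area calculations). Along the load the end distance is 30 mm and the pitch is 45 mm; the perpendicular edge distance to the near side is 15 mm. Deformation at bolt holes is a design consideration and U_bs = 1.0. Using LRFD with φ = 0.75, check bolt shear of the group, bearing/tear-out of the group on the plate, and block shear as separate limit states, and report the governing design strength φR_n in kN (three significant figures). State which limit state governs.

Bolt shear: A_b = π·12²/4 = 113.1 mm²; R_n = 469 × 113.1 × 4 × 1 / 1000 = 212.2 kN → 0.75 × 212.2 = 159 kN.
Bearing: edge l_c = 23, r_n = 59.34 kN; interior l_c = 31, r_n = 61.92 kN; R_n = 59.34 + 3·61.92 = 245.1 kN → 184 kN.
Block shear: A_gv = 825, A_nv = 545, A_nt = 35 mm²; R_n = min(0.6F_uA_nv, 0.6F_yA_gv) + U_bs·F_u·A_nt = 155.7 kN → 117 kN.
Block shear governs: 117 kN.

117 kN (block shear governs)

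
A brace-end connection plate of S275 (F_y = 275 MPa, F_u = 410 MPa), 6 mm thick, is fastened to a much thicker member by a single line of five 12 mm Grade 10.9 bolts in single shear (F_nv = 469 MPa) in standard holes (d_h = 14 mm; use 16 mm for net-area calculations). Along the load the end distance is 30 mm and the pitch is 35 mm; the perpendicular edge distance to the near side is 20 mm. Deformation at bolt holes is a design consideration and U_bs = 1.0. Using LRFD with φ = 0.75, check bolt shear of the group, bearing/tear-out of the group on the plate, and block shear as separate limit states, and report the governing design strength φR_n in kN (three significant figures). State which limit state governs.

Bolt shear: A_b = π·12²/4 = 113.1 mm²; R_n = 469 × 113.1 × 5 × 1 / 1000 = 265.2 kN → 0.75 × 265.2 = 199 kN.
Bearing: edge l_c = 23, r_n = 67.9 kN; interior l_c = 21, r_n = 61.99 kN; R_n = 67.9 + 4·61.99 = 315.9 kN → 237 kN.
Block shear: A_gv = 1020, A_nv = 588, A_nt = 72 mm²; R_n = min(0.6F_uA_nv, 0.6F_yA_gv) + U_bs·F_u·A_nt = 174.2 kN → 131 kN.
Block shear governs: 131 kN.

131 kN (block shear governs)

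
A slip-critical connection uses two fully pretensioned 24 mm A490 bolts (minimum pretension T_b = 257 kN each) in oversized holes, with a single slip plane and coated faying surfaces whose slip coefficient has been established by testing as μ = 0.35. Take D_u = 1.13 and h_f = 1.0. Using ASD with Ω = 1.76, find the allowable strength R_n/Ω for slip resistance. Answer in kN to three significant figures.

R_n = μ · D_u · h_f · T_b · n_s · n_b = 0.35 × 1.13 × 1.0 × 257 × 1 × 2 = 203.3 kN.
Allowable strength R_n/Ω = 203.3 / 1.76 = 116 kN.

116 kN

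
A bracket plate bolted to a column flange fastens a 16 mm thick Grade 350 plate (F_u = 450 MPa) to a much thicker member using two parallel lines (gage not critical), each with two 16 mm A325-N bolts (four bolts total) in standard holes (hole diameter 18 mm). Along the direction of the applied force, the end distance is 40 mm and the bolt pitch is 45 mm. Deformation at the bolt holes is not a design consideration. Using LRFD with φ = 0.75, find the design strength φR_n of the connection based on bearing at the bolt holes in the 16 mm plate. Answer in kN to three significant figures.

Per bolt r_n = 1.5 l_c t F_u ≤ 3.0 d t F_u; upper limit = 3.0 × 16 × 16 × 450 / 1000 = 345.6 kN.
Edge bolt: l_c = 40 − 18/2 = 31 mm → 1.5 × 31 × 16 × 450 / 1000 = 334.8 → r_n = 334.8 kN.
Interior bolts: l_c = 45 − 18 = 27 mm → 1.5 × 27 × 16 × 450 / 1000 = 291.6 → r_n = 291.6 kN.
R_n = 2 × 334.8 + 2 × 291.6 = 1253 kN.
Design strength φR_n = 0.75 × 1253 = 940 kN.

940 kN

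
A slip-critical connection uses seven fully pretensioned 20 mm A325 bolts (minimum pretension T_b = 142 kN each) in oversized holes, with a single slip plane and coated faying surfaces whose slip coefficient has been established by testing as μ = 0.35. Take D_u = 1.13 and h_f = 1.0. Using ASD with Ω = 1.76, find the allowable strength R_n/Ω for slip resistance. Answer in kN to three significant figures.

R_n = μ · D_u · h_f · T_b · n_s · n_b = 0.35 × 1.13 × 1.0 × 142 × 1 × 7 = 393.1 kN.
Allowable strength R_n/Ω = 393.1 / 1.76 = 223 kN.

223 kN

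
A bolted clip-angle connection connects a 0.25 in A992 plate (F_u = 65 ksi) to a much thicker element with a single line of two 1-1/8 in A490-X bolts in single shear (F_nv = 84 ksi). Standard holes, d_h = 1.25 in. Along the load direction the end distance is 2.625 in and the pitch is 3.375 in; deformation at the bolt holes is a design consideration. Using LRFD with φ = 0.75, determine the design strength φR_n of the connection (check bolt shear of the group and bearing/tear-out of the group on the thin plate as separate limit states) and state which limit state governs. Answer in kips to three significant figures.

Bolt shear: A_b = π·1.125²/4 = 0.994 in²; R_n = 84 × 0.994 × 2 × 1 = 167 kips → 0.75 × 167 = 125 kips.
Bearing (1.2 l_c t F_u ≤ 2.4 d t F_u): upper limit = 2.4·1.125·0.25·65 = 43.87 kips.
  Edge l_c = 2.625 − 1.25/2 = 2 → r_n = 39 kips; interior l_c = 3.375 − 1.25 = 2.125 → r_n = 41.44 kips.
  R_n,bearing = 1·39 + 1·41.44 = 80.44 kips → 0.75 × 80.44 = 60.3 kips.
Bearing governs: 60.3 kips.

60.3 kips (bearing governs)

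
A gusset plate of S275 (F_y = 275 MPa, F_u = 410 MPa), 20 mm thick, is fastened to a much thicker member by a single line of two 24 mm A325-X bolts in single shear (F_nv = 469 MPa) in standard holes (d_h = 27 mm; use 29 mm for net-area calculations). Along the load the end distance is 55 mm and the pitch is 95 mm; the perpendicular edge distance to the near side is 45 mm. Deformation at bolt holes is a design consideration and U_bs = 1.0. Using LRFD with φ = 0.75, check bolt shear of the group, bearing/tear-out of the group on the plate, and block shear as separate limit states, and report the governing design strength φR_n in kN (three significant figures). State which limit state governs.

Bolt shear: A_b = π·24²/4 = 452.4 mm²; R_n = 469 × 452.4 × 2 × 1 / 1000 = 424.3 kN → 0.75 × 424.3 = 318 kN.
Bearing: edge l_c = 41.5, r_n = 408.4 kN; interior l_c = 68, r_n = 472.3 kN; R_n = 408.4 + 1·472.3 = 880.7 kN → 661 kN.
Block shear: A_gv = 3000, A_nv = 2130, A_nt = 610 mm²; R_n = min(0.6F_uA_nv, 0.6F_yA_gv) + U_bs·F_u·A_nt = 745.1 kN → 559 kN.
Bolt shear governs: 318 kN.

318 kN (bolt shear governs)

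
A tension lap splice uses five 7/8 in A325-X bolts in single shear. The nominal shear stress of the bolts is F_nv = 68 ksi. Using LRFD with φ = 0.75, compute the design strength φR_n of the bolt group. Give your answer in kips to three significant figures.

A_b = π × 0.875² / 4 = 0.6013 in².
R_n = F_nv · A_b · n · n_s = 68 × 0.6013 × 5 × 1 = 204.4 kips.
Design strength φR_n = 0.75 × 204.4 = 153 kips.

153 kips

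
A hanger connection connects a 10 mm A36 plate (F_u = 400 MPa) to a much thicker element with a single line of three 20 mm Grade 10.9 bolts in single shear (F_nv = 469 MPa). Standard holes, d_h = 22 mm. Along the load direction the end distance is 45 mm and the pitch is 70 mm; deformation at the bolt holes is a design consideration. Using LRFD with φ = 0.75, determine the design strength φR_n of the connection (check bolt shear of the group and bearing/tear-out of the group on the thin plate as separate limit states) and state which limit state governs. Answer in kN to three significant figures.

332 kN (bolt shear governs)

Bolt shear: A_b = π·20²/4 = 314.2 mm²; R_n = 469 × 314.2 × 3 × 1 / 1000 = 442 kN → 0.75 × 442 = 332 kN.
Bearing (1.2 l_c t F_u ≤ 2.4 d t F_u): upper limit = 2.4·20·10·400 / 1000 = 192 kN.
  Edge l_c = 45 − 22/2 = 34 → r_n = 163.2 kN; interior l_c = 70 − 22 = 48 → r_n = 192 kN.
  R_n,bearing = 1·163.2 + 2·192 = 547.2 kN → 0.75 × 547.2 = 410 kN.
Bolt shear governs: 332 kN.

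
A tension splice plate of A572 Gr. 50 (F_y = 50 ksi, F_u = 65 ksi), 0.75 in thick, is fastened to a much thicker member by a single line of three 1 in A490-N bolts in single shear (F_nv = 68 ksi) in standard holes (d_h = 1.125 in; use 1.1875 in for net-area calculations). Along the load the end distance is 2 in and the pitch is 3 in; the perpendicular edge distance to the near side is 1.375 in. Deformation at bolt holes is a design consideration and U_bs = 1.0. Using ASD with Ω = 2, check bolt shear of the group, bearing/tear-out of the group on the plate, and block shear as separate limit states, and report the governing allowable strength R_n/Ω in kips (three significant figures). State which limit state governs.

Bolt shear: A_b = π·1²/4 = 0.7854 in²; R_n = 68 × 0.7854 × 3 × 1 = 160.2 kips → 160.2 / 2 = 80.1 kips.
Bearing: edge l_c = 1.438, r_n = 84.09 kips; interior l_c = 1.875, r_n = 109.7 kips; R_n = 84.09 + 2·109.7 = 303.5 kips → 152 kips.
Block shear: A_gv = 6, A_nv = 3.773, A_nt = 0.5859 in²; R_n = min(0.6F_uA_nv, 0.6F_yA_gv) + U_bs·F_u·A_nt = 185.2 kips → 92.6 kips.
Bolt shear governs: 80.1 kips.

80.1 kips (bolt shear governs)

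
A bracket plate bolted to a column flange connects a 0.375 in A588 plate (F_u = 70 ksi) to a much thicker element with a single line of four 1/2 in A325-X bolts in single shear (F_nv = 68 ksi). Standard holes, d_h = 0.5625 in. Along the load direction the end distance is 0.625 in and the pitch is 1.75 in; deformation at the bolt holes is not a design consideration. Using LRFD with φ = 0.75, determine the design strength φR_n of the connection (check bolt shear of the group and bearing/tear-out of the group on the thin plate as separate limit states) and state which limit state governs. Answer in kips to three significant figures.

Bolt shear: A_b = π·0.5²/4 = 0.1963 in²; R_n = 68 × 0.1963 × 4 × 1 = 53.41 kips → 0.75 × 53.41 = 40.1 kips.
Bearing (1.5 l_c t F_u ≤ 3.0 d t F_u): upper limit = 3.0·0.5·0.375·70 = 39.38 kips.
  Edge l_c = 0.625 − 0.5625/2 = 0.3438 → r_n = 13.54 kips; interior l_c = 1.75 − 0.5625 = 1.188 → r_n = 39.38 kips.
  R_n,bearing = 1·13.54 + 3·39.38 = 131.7 kips → 0.75 × 131.7 = 98.7 kips.
Bolt shear governs: 40.1 kips.

40.1 kips (bolt shear governs)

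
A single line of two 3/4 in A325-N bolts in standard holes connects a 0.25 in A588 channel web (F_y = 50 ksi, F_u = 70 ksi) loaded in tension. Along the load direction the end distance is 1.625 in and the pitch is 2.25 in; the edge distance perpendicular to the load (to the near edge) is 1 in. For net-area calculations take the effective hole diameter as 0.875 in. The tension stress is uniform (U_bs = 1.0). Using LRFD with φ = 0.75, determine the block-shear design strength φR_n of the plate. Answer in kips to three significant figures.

Shear plane L_v = 1.625 + 1·2.25 = 3.875 in; A_gv = 3.875 × 0.25 = 0.9688 in².
A_nv = (3.875 − 1.5·0.875) × 0.25 = 0.6406 in².
A_nt = (1 − 0.5·0.875) × 0.25 = 0.1406 in².
0.6 F_u A_nv = 26.91 kips; 0.6 F_y A_gv = 29.06 kips → shear rupture governs the shear term.
R_n = 26.91 + 1.0 × 70 × 0.1406 = 36.75 kips.
Design strength φR_n = 0.75 × 36.75 = 27.6 kips.

27.6 kips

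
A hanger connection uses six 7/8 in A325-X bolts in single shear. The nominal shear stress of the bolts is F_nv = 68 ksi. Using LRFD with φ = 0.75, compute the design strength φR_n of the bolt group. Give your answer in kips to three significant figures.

A_b = π × 0.875² / 4 = 0.6013 in².
R_n = F_nv · A_b · n · n_s = 68 × 0.6013 × 6 × 1 = 245.3 kips.
Design strength φR_n = 0.75 × 245.3 = 184 kips.

184 kips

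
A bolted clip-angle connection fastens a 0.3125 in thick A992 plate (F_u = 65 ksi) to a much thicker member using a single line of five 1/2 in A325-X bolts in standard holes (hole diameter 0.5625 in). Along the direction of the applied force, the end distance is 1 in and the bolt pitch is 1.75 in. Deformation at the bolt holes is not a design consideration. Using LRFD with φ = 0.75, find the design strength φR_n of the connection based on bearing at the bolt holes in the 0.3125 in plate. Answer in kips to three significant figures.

Per bolt r_n = 1.5 l_c t F_u ≤ 3.0 d t F_u; upper limit = 3.0 × 0.5 × 0.3125 × 65 = 30.47 kips.
Edge bolt: l_c = 1 − 0.5625/2 = 0.7188 in → 1.5 × 0.7188 × 0.3125 × 65 = 21.9 → r_n = 21.9 kips.
Interior bolts: l_c = 1.75 − 0.5625 = 1.188 in → 1.5 × 1.188 × 0.3125 × 65 = 36.18 → r_n = 30.47 kips.
R_n = 1 × 21.9 + 4 × 30.47 = 143.8 kips.
Design strength φR_n = 0.75 × 143.8 = 108 kips.

108 kips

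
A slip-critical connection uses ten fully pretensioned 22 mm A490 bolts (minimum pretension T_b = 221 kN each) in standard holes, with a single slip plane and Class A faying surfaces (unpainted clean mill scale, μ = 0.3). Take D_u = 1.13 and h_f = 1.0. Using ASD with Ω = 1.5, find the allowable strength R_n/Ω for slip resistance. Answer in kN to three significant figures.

R_n = μ · D_u · h_f · T_b · n_s · n_b = 0.3 × 1.13 × 1.0 × 221 × 1 × 10 = 749.2 kN.
Allowable strength R_n/Ω = 749.2 / 1.5 = 499 kN.

499 kN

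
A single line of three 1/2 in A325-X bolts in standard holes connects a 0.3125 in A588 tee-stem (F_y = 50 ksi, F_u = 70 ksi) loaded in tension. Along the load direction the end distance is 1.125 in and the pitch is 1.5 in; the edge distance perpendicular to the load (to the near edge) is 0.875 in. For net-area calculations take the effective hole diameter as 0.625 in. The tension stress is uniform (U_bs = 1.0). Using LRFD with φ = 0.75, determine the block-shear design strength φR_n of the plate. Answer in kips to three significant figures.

34.5 kips

Shear plane L_v = 1.125 + 2·1.5 = 4.125 in; A_gv = 4.125 × 0.3125 = 1.289 in².
A_nv = (4.125 − 2.5·0.625) × 0.3125 = 0.8008 in².
A_nt = (0.875 − 0.5·0.625) × 0.3125 = 0.1758 in².
0.6 F_u A_nv = 33.63 kips; 0.6 F_y A_gv = 38.67 kips → shear rupture governs the shear term.
R_n = 33.63 + 1.0 × 70 × 0.1758 = 45.94 kips.
Design strength φR_n = 0.75 × 45.94 = 34.5 kips.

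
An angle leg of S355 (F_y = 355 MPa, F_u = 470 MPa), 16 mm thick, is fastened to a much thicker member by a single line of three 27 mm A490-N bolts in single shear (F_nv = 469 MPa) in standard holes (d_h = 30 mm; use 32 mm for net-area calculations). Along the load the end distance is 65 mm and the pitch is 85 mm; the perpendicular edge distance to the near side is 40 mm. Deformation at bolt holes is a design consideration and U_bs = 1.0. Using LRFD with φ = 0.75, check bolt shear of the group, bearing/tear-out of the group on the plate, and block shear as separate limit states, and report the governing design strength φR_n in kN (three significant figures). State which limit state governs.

Bolt shear: A_b = π·27²/4 = 572.6 mm²; R_n = 469 × 572.6 × 3 × 1 / 1000 = 805.6 kN → 0.75 × 805.6 = 604 kN.
Bearing: edge l_c = 50, r_n = 451.2 kN; interior l_c = 55, r_n = 487.3 kN; R_n = 451.2 + 2·487.3 = 1426 kN → 1070 kN.
Block shear: A_gv = 3760, A_nv = 2480, A_nt = 384 mm²; R_n = min(0.6F_uA_nv, 0.6F_yA_gv) + U_bs·F_u·A_nt = 879.8 kN → 660 kN.
Bolt shear governs: 604 kN.

604 kN (bolt shear governs)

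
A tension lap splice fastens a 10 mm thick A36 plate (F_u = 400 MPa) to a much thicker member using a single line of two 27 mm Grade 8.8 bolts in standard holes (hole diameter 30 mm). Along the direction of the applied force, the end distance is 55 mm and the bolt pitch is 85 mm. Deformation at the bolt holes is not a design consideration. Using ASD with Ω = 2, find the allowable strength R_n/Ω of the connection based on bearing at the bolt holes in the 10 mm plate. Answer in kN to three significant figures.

282 kN

Per bolt r_n = 1.5 l_c t F_u ≤ 3.0 d t F_u; upper limit = 3.0 × 27 × 10 × 400 / 1000 = 324 kN.
Edge bolt: l_c = 55 − 30/2 = 40 mm → 1.5 × 40 × 10 × 400 / 1000 = 240 → r_n = 240 kN.
Interior bolts: l_c = 85 − 30 = 55 mm → 1.5 × 55 × 10 × 400 / 1000 = 330 → r_n = 324 kN.
R_n = 1 × 240 + 1 × 324 = 564 kN.
Allowable strength R_n/Ω = 564 / 2 = 282 kN.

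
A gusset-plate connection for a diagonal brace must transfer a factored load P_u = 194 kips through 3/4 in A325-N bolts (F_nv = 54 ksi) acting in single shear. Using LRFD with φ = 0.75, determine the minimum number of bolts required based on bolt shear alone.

11 bolts

A_b = π·0.75²/4 = 0.4418 in².
Per-bolt design strength φR_n = 0.75 × 54 × 0.4418 × 1 = 17.89 kips.
n ≥ 194 / 17.89 = 10.84 → use 11 bolts.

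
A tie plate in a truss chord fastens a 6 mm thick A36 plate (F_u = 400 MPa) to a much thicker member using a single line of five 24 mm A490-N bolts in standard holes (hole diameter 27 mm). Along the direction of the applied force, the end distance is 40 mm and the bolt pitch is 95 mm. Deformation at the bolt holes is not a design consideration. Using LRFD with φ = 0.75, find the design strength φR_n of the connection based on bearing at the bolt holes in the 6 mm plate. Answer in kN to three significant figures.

Per bolt r_n = 1.5 l_c t F_u ≤ 3.0 d t F_u; upper limit = 3.0 × 24 × 6 × 400 / 1000 = 172.8 kN.
Edge bolt: l_c = 40 − 27/2 = 26.5 mm → 1.5 × 26.5 × 6 × 400 / 1000 = 95.4 → r_n = 95.4 kN.
Interior bolts: l_c = 95 − 27 = 68 mm → 1.5 × 68 × 6 × 400 / 1000 = 244.8 → r_n = 172.8 kN.
R_n = 1 × 95.4 + 4 × 172.8 = 786.6 kN.
Design strength φR_n = 0.75 × 786.6 = 590 kN.

590 kN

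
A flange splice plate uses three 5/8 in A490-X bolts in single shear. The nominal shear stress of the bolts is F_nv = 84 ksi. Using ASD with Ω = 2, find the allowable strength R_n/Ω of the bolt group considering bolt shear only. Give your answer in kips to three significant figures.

38.7 kips

A_b = π × 0.625² / 4 = 0.3068 in².
R_n = F_nv · A_b · n · n_s = 84 × 0.3068 × 3 × 1 = 77.31 kips.
Allowable strength R_n/Ω = 77.31 / 2 = 38.7 kips.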